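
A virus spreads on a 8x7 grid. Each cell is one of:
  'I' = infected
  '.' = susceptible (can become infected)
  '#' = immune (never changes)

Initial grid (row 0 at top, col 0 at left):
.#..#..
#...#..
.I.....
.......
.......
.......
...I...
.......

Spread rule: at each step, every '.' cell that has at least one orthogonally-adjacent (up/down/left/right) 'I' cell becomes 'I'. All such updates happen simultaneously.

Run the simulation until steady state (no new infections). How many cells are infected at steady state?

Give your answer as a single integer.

Answer: 51

Derivation:
Step 0 (initial): 2 infected
Step 1: +8 new -> 10 infected
Step 2: +12 new -> 22 infected
Step 3: +13 new -> 35 infected
Step 4: +8 new -> 43 infected
Step 5: +4 new -> 47 infected
Step 6: +3 new -> 50 infected
Step 7: +1 new -> 51 infected
Step 8: +0 new -> 51 infected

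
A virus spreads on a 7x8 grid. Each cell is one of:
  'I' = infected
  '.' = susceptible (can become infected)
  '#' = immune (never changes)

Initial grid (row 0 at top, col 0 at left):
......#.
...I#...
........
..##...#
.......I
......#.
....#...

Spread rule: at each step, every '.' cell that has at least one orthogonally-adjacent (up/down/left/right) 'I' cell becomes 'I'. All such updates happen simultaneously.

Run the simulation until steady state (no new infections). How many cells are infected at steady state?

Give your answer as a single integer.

Step 0 (initial): 2 infected
Step 1: +5 new -> 7 infected
Step 2: +8 new -> 15 infected
Step 3: +11 new -> 26 infected
Step 4: +9 new -> 35 infected
Step 5: +5 new -> 40 infected
Step 6: +5 new -> 45 infected
Step 7: +3 new -> 48 infected
Step 8: +1 new -> 49 infected
Step 9: +0 new -> 49 infected

Answer: 49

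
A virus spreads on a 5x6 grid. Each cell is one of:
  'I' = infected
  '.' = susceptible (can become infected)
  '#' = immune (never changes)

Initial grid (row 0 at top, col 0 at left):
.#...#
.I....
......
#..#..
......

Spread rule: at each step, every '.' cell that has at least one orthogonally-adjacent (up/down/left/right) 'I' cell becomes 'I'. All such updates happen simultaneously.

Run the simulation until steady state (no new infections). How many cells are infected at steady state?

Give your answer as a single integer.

Step 0 (initial): 1 infected
Step 1: +3 new -> 4 infected
Step 2: +6 new -> 10 infected
Step 3: +5 new -> 15 infected
Step 4: +5 new -> 20 infected
Step 5: +3 new -> 23 infected
Step 6: +2 new -> 25 infected
Step 7: +1 new -> 26 infected
Step 8: +0 new -> 26 infected

Answer: 26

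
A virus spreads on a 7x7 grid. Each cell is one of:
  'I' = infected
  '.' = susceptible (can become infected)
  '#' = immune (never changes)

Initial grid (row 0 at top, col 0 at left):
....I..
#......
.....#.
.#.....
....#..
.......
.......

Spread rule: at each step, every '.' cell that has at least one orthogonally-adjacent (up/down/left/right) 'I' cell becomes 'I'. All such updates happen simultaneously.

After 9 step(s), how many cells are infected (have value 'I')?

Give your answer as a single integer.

Answer: 44

Derivation:
Step 0 (initial): 1 infected
Step 1: +3 new -> 4 infected
Step 2: +5 new -> 9 infected
Step 3: +5 new -> 14 infected
Step 4: +6 new -> 20 infected
Step 5: +5 new -> 25 infected
Step 6: +5 new -> 30 infected
Step 7: +7 new -> 37 infected
Step 8: +5 new -> 42 infected
Step 9: +2 new -> 44 infected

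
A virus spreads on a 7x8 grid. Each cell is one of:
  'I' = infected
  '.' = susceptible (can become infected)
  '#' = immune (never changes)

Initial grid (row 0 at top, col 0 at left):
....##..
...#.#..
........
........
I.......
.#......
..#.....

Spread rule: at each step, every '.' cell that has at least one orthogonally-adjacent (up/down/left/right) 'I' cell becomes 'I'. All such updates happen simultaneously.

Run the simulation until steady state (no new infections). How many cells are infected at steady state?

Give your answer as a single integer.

Step 0 (initial): 1 infected
Step 1: +3 new -> 4 infected
Step 2: +4 new -> 8 infected
Step 3: +6 new -> 14 infected
Step 4: +6 new -> 20 infected
Step 5: +7 new -> 27 infected
Step 6: +6 new -> 33 infected
Step 7: +7 new -> 40 infected
Step 8: +4 new -> 44 infected
Step 9: +3 new -> 47 infected
Step 10: +2 new -> 49 infected
Step 11: +1 new -> 50 infected
Step 12: +0 new -> 50 infected

Answer: 50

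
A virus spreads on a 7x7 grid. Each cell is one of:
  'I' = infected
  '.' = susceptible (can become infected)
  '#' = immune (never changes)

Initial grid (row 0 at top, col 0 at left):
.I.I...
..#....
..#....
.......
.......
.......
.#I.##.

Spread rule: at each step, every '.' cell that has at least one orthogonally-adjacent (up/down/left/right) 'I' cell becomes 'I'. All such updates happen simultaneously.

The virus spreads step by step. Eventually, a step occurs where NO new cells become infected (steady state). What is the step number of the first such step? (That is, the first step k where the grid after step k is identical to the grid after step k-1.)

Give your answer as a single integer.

Step 0 (initial): 3 infected
Step 1: +7 new -> 10 infected
Step 2: +8 new -> 18 infected
Step 3: +11 new -> 29 infected
Step 4: +8 new -> 37 infected
Step 5: +4 new -> 41 infected
Step 6: +3 new -> 44 infected
Step 7: +0 new -> 44 infected

Answer: 7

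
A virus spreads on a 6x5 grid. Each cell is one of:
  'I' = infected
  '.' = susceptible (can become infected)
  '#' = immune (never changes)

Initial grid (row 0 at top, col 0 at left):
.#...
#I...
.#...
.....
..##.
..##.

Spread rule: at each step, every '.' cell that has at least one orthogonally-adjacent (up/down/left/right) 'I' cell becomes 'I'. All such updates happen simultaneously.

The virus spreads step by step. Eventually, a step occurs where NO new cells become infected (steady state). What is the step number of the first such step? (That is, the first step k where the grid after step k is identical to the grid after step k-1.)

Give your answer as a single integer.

Step 0 (initial): 1 infected
Step 1: +1 new -> 2 infected
Step 2: +3 new -> 5 infected
Step 3: +4 new -> 9 infected
Step 4: +4 new -> 13 infected
Step 5: +3 new -> 16 infected
Step 6: +4 new -> 20 infected
Step 7: +2 new -> 22 infected
Step 8: +0 new -> 22 infected

Answer: 8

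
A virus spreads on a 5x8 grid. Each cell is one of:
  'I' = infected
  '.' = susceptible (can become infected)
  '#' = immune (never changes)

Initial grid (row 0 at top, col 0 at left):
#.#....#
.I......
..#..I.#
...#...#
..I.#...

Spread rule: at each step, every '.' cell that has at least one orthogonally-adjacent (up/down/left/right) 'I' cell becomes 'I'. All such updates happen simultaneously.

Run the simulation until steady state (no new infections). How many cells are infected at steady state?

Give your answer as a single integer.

Step 0 (initial): 3 infected
Step 1: +11 new -> 14 infected
Step 2: +11 new -> 25 infected
Step 3: +6 new -> 31 infected
Step 4: +1 new -> 32 infected
Step 5: +0 new -> 32 infected

Answer: 32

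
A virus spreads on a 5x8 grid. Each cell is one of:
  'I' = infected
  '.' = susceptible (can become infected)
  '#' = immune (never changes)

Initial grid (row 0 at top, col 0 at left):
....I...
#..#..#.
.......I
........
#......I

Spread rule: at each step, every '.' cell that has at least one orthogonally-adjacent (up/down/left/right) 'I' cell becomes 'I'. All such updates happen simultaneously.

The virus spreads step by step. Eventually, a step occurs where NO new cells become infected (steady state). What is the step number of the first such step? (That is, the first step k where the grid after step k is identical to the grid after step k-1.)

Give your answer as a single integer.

Answer: 8

Derivation:
Step 0 (initial): 3 infected
Step 1: +7 new -> 10 infected
Step 2: +8 new -> 18 infected
Step 3: +6 new -> 24 infected
Step 4: +5 new -> 29 infected
Step 5: +3 new -> 32 infected
Step 6: +3 new -> 35 infected
Step 7: +1 new -> 36 infected
Step 8: +0 new -> 36 infected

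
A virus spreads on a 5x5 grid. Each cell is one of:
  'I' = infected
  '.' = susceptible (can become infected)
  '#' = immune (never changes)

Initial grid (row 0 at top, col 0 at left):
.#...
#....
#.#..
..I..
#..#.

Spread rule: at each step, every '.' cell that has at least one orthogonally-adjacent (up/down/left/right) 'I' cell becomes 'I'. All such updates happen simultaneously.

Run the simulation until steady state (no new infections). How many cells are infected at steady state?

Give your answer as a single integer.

Step 0 (initial): 1 infected
Step 1: +3 new -> 4 infected
Step 2: +5 new -> 9 infected
Step 3: +4 new -> 13 infected
Step 4: +3 new -> 16 infected
Step 5: +2 new -> 18 infected
Step 6: +0 new -> 18 infected

Answer: 18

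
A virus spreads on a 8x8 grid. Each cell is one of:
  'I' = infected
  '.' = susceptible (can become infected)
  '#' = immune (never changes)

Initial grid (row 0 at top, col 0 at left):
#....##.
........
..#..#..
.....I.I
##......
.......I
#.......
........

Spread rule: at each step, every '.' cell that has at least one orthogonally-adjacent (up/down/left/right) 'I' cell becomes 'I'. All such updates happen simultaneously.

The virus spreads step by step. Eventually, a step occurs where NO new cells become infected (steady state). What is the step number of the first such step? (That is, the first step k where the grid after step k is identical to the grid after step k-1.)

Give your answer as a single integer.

Answer: 10

Derivation:
Step 0 (initial): 3 infected
Step 1: +7 new -> 10 infected
Step 2: +9 new -> 19 infected
Step 3: +9 new -> 28 infected
Step 4: +8 new -> 36 infected
Step 5: +7 new -> 43 infected
Step 6: +6 new -> 49 infected
Step 7: +5 new -> 54 infected
Step 8: +1 new -> 55 infected
Step 9: +1 new -> 56 infected
Step 10: +0 new -> 56 infected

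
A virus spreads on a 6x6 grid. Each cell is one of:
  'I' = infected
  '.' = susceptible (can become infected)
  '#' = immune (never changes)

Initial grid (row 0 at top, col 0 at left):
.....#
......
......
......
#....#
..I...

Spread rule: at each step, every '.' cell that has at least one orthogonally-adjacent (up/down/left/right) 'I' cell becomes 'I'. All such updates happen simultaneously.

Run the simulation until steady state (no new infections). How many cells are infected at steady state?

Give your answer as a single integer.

Answer: 33

Derivation:
Step 0 (initial): 1 infected
Step 1: +3 new -> 4 infected
Step 2: +5 new -> 9 infected
Step 3: +5 new -> 14 infected
Step 4: +5 new -> 19 infected
Step 5: +6 new -> 25 infected
Step 6: +5 new -> 30 infected
Step 7: +3 new -> 33 infected
Step 8: +0 new -> 33 infected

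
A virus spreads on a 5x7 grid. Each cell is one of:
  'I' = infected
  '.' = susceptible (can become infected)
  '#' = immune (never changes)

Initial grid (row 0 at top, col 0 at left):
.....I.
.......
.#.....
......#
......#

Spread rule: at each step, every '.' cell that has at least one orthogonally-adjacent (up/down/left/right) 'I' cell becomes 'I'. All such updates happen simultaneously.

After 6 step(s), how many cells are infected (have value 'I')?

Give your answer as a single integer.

Step 0 (initial): 1 infected
Step 1: +3 new -> 4 infected
Step 2: +4 new -> 8 infected
Step 3: +5 new -> 13 infected
Step 4: +5 new -> 18 infected
Step 5: +5 new -> 23 infected
Step 6: +3 new -> 26 infected

Answer: 26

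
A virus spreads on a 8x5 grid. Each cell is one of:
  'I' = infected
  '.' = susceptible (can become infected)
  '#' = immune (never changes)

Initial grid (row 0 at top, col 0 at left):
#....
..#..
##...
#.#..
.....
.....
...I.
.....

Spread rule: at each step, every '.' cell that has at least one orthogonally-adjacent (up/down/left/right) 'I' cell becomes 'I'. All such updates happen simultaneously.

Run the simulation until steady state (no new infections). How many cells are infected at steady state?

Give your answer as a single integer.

Answer: 34

Derivation:
Step 0 (initial): 1 infected
Step 1: +4 new -> 5 infected
Step 2: +6 new -> 11 infected
Step 3: +6 new -> 17 infected
Step 4: +5 new -> 22 infected
Step 5: +5 new -> 27 infected
Step 6: +2 new -> 29 infected
Step 7: +2 new -> 31 infected
Step 8: +1 new -> 32 infected
Step 9: +1 new -> 33 infected
Step 10: +1 new -> 34 infected
Step 11: +0 new -> 34 infected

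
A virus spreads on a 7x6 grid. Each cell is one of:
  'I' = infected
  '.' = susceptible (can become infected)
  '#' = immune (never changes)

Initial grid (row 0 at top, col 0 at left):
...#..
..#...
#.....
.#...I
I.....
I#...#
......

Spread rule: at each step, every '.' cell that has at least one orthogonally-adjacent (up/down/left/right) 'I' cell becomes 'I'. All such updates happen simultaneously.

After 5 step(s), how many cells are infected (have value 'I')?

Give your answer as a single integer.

Step 0 (initial): 3 infected
Step 1: +6 new -> 9 infected
Step 2: +6 new -> 15 infected
Step 3: +8 new -> 23 infected
Step 4: +6 new -> 29 infected
Step 5: +2 new -> 31 infected

Answer: 31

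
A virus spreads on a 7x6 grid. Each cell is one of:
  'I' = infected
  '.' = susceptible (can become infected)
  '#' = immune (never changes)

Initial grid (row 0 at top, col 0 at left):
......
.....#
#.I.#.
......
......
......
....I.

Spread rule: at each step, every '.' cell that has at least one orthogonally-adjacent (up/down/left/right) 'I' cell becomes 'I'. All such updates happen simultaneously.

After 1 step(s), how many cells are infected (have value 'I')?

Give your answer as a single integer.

Step 0 (initial): 2 infected
Step 1: +7 new -> 9 infected

Answer: 9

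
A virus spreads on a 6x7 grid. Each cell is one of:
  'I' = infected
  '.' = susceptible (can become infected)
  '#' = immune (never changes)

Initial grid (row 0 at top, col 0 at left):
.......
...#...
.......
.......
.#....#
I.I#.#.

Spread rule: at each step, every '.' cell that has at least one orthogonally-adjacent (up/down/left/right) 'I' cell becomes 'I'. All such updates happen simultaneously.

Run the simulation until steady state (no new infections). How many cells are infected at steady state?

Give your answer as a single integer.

Answer: 36

Derivation:
Step 0 (initial): 2 infected
Step 1: +3 new -> 5 infected
Step 2: +3 new -> 8 infected
Step 3: +5 new -> 13 infected
Step 4: +7 new -> 20 infected
Step 5: +5 new -> 25 infected
Step 6: +5 new -> 30 infected
Step 7: +3 new -> 33 infected
Step 8: +2 new -> 35 infected
Step 9: +1 new -> 36 infected
Step 10: +0 new -> 36 infected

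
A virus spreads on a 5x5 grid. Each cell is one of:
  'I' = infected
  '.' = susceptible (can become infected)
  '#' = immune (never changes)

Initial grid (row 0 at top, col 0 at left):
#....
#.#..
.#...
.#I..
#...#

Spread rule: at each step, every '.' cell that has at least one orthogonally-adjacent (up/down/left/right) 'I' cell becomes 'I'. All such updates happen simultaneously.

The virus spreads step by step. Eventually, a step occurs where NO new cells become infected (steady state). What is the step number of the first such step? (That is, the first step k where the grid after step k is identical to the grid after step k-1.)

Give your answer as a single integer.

Step 0 (initial): 1 infected
Step 1: +3 new -> 4 infected
Step 2: +4 new -> 8 infected
Step 3: +2 new -> 10 infected
Step 4: +2 new -> 12 infected
Step 5: +2 new -> 14 infected
Step 6: +1 new -> 15 infected
Step 7: +1 new -> 16 infected
Step 8: +0 new -> 16 infected

Answer: 8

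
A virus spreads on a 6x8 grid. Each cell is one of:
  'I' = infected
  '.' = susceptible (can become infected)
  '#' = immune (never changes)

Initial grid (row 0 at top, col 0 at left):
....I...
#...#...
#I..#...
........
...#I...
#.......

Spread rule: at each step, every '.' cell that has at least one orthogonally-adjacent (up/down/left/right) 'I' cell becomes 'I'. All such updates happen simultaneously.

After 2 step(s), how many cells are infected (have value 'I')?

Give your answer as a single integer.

Answer: 26

Derivation:
Step 0 (initial): 3 infected
Step 1: +8 new -> 11 infected
Step 2: +15 new -> 26 infected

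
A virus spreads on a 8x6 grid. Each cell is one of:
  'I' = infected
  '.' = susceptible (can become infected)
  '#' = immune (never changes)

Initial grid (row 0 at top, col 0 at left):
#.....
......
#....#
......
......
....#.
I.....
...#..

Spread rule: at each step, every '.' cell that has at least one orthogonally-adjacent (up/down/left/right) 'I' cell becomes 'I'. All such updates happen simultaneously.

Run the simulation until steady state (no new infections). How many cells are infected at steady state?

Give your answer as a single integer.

Answer: 43

Derivation:
Step 0 (initial): 1 infected
Step 1: +3 new -> 4 infected
Step 2: +4 new -> 8 infected
Step 3: +5 new -> 13 infected
Step 4: +4 new -> 17 infected
Step 5: +5 new -> 22 infected
Step 6: +6 new -> 28 infected
Step 7: +6 new -> 34 infected
Step 8: +4 new -> 38 infected
Step 9: +2 new -> 40 infected
Step 10: +2 new -> 42 infected
Step 11: +1 new -> 43 infected
Step 12: +0 new -> 43 infected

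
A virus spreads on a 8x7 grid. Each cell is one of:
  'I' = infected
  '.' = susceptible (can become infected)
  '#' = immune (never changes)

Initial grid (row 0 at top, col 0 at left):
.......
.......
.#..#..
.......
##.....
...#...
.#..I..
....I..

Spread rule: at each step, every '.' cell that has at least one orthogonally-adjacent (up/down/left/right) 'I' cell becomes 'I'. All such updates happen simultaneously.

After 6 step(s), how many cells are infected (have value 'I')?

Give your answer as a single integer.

Answer: 36

Derivation:
Step 0 (initial): 2 infected
Step 1: +5 new -> 7 infected
Step 2: +6 new -> 13 infected
Step 3: +6 new -> 19 infected
Step 4: +6 new -> 25 infected
Step 5: +6 new -> 31 infected
Step 6: +5 new -> 36 infected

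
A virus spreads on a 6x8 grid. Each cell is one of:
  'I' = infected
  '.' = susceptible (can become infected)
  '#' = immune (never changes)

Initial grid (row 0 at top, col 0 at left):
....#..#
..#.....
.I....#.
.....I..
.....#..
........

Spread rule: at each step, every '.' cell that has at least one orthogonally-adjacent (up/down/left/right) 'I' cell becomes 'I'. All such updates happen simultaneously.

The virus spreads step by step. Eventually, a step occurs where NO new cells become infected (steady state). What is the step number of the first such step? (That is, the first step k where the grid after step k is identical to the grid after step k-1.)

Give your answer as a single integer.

Step 0 (initial): 2 infected
Step 1: +7 new -> 9 infected
Step 2: +12 new -> 21 infected
Step 3: +14 new -> 35 infected
Step 4: +8 new -> 43 infected
Step 5: +0 new -> 43 infected

Answer: 5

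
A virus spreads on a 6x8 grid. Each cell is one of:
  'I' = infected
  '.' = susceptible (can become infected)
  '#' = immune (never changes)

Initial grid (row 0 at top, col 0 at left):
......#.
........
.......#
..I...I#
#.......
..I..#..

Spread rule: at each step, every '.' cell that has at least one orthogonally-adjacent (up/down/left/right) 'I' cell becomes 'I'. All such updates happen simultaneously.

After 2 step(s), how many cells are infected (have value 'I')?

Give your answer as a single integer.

Step 0 (initial): 3 infected
Step 1: +9 new -> 12 infected
Step 2: +14 new -> 26 infected

Answer: 26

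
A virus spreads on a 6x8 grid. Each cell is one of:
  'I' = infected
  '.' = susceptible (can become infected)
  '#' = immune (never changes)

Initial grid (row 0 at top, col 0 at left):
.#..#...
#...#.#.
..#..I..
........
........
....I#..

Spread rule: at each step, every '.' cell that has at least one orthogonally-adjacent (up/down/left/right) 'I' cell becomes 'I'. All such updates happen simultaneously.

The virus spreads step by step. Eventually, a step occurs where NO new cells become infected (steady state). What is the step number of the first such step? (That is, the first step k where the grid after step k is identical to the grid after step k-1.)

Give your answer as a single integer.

Step 0 (initial): 2 infected
Step 1: +6 new -> 8 infected
Step 2: +8 new -> 16 infected
Step 3: +8 new -> 24 infected
Step 4: +8 new -> 32 infected
Step 5: +5 new -> 37 infected
Step 6: +2 new -> 39 infected
Step 7: +1 new -> 40 infected
Step 8: +0 new -> 40 infected

Answer: 8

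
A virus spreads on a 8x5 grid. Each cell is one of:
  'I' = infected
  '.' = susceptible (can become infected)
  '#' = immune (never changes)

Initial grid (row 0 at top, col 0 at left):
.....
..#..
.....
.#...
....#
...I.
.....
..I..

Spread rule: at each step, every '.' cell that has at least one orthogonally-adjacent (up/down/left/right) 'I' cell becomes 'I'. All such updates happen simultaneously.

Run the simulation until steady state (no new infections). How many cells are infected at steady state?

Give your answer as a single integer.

Step 0 (initial): 2 infected
Step 1: +7 new -> 9 infected
Step 2: +7 new -> 16 infected
Step 3: +6 new -> 22 infected
Step 4: +4 new -> 26 infected
Step 5: +4 new -> 30 infected
Step 6: +4 new -> 34 infected
Step 7: +2 new -> 36 infected
Step 8: +1 new -> 37 infected
Step 9: +0 new -> 37 infected

Answer: 37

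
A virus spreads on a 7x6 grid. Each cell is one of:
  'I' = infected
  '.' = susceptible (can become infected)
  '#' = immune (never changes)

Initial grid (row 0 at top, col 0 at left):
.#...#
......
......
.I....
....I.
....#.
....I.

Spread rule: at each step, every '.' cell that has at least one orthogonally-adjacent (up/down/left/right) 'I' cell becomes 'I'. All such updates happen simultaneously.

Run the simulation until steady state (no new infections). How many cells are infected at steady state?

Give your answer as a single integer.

Answer: 39

Derivation:
Step 0 (initial): 3 infected
Step 1: +9 new -> 12 infected
Step 2: +12 new -> 24 infected
Step 3: +8 new -> 32 infected
Step 4: +6 new -> 38 infected
Step 5: +1 new -> 39 infected
Step 6: +0 new -> 39 infected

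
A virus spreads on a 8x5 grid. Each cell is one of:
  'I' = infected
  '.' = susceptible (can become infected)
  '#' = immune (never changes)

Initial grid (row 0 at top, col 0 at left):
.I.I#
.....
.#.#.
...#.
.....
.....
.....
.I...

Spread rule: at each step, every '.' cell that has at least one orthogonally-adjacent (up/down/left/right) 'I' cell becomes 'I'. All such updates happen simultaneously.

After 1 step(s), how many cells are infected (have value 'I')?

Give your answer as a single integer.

Answer: 10

Derivation:
Step 0 (initial): 3 infected
Step 1: +7 new -> 10 infected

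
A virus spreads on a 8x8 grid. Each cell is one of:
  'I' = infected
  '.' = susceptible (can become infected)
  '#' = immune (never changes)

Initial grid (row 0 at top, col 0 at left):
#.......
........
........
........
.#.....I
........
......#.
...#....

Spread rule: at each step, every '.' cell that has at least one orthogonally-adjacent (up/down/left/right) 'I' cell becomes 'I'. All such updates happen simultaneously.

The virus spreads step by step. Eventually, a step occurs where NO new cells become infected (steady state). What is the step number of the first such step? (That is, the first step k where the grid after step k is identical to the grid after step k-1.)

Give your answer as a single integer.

Step 0 (initial): 1 infected
Step 1: +3 new -> 4 infected
Step 2: +5 new -> 9 infected
Step 3: +6 new -> 15 infected
Step 4: +8 new -> 23 infected
Step 5: +8 new -> 31 infected
Step 6: +7 new -> 38 infected
Step 7: +6 new -> 44 infected
Step 8: +7 new -> 51 infected
Step 9: +6 new -> 57 infected
Step 10: +3 new -> 60 infected
Step 11: +0 new -> 60 infected

Answer: 11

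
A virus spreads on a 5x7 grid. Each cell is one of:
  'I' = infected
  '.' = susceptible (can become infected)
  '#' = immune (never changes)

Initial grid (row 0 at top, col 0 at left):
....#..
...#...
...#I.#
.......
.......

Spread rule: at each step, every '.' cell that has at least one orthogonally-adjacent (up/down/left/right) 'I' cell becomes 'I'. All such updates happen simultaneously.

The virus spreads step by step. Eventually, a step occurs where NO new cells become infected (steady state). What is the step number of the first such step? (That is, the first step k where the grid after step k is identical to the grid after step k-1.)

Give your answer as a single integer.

Step 0 (initial): 1 infected
Step 1: +3 new -> 4 infected
Step 2: +4 new -> 8 infected
Step 3: +6 new -> 14 infected
Step 4: +5 new -> 19 infected
Step 5: +4 new -> 23 infected
Step 6: +4 new -> 27 infected
Step 7: +3 new -> 30 infected
Step 8: +1 new -> 31 infected
Step 9: +0 new -> 31 infected

Answer: 9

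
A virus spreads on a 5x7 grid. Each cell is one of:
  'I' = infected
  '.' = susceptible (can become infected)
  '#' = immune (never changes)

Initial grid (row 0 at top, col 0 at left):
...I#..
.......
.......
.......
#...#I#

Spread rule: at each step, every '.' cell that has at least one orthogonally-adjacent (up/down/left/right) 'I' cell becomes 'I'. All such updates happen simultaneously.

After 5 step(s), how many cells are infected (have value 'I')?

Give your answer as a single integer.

Answer: 29

Derivation:
Step 0 (initial): 2 infected
Step 1: +3 new -> 5 infected
Step 2: +7 new -> 12 infected
Step 3: +7 new -> 19 infected
Step 4: +6 new -> 25 infected
Step 5: +4 new -> 29 infected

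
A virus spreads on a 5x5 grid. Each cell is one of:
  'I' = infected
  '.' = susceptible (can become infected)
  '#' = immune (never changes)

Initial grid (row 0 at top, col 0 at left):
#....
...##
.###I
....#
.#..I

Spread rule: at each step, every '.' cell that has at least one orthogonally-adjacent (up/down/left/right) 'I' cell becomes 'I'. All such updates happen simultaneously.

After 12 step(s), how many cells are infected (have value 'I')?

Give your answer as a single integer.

Step 0 (initial): 2 infected
Step 1: +1 new -> 3 infected
Step 2: +2 new -> 5 infected
Step 3: +1 new -> 6 infected
Step 4: +1 new -> 7 infected
Step 5: +1 new -> 8 infected
Step 6: +2 new -> 10 infected
Step 7: +1 new -> 11 infected
Step 8: +1 new -> 12 infected
Step 9: +2 new -> 14 infected
Step 10: +1 new -> 15 infected
Step 11: +1 new -> 16 infected
Step 12: +1 new -> 17 infected

Answer: 17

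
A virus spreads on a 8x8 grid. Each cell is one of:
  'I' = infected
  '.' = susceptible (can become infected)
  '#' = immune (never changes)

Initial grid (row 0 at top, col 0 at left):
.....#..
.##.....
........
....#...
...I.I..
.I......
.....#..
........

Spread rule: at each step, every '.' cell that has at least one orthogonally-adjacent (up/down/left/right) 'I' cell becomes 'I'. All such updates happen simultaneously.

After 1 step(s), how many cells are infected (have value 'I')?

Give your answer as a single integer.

Answer: 14

Derivation:
Step 0 (initial): 3 infected
Step 1: +11 new -> 14 infected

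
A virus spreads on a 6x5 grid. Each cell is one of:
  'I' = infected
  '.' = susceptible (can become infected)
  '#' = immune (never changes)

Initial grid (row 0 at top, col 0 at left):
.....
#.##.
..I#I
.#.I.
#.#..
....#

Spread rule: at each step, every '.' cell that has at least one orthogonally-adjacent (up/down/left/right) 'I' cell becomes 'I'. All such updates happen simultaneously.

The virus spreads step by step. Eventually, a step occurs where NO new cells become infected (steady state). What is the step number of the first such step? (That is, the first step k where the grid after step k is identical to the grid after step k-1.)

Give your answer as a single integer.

Answer: 6

Derivation:
Step 0 (initial): 3 infected
Step 1: +5 new -> 8 infected
Step 2: +5 new -> 13 infected
Step 3: +4 new -> 17 infected
Step 4: +3 new -> 20 infected
Step 5: +2 new -> 22 infected
Step 6: +0 new -> 22 infected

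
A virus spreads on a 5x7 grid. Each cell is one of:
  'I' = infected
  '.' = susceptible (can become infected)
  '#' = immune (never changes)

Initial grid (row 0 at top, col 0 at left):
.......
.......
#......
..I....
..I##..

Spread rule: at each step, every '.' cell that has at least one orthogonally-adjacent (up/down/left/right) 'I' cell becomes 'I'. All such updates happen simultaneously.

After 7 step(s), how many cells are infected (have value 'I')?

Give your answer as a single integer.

Step 0 (initial): 2 infected
Step 1: +4 new -> 6 infected
Step 2: +6 new -> 12 infected
Step 3: +5 new -> 17 infected
Step 4: +7 new -> 24 infected
Step 5: +5 new -> 29 infected
Step 6: +2 new -> 31 infected
Step 7: +1 new -> 32 infected

Answer: 32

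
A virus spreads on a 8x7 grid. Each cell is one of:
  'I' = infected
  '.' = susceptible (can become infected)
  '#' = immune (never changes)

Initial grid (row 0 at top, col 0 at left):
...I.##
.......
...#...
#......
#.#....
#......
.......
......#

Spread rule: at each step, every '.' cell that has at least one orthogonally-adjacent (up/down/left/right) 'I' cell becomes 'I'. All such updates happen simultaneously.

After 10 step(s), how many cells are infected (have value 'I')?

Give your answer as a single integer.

Step 0 (initial): 1 infected
Step 1: +3 new -> 4 infected
Step 2: +3 new -> 7 infected
Step 3: +5 new -> 12 infected
Step 4: +6 new -> 18 infected
Step 5: +6 new -> 24 infected
Step 6: +5 new -> 29 infected
Step 7: +5 new -> 34 infected
Step 8: +6 new -> 40 infected
Step 9: +6 new -> 46 infected
Step 10: +2 new -> 48 infected

Answer: 48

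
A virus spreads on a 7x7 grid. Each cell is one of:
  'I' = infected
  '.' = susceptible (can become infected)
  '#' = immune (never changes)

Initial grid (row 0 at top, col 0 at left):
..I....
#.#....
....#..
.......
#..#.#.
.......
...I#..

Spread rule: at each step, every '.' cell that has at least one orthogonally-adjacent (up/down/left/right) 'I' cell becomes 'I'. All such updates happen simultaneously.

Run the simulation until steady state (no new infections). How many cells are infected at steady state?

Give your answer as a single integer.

Step 0 (initial): 2 infected
Step 1: +4 new -> 6 infected
Step 2: +7 new -> 13 infected
Step 3: +9 new -> 22 infected
Step 4: +12 new -> 34 infected
Step 5: +6 new -> 40 infected
Step 6: +2 new -> 42 infected
Step 7: +0 new -> 42 infected

Answer: 42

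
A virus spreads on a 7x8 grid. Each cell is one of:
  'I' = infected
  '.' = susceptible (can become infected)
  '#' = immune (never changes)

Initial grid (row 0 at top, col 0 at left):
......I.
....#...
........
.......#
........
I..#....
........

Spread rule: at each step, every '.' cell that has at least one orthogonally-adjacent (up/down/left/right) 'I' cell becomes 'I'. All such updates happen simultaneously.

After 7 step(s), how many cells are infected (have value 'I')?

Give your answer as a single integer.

Answer: 53

Derivation:
Step 0 (initial): 2 infected
Step 1: +6 new -> 8 infected
Step 2: +8 new -> 16 infected
Step 3: +8 new -> 24 infected
Step 4: +10 new -> 34 infected
Step 5: +13 new -> 47 infected
Step 6: +5 new -> 52 infected
Step 7: +1 new -> 53 infected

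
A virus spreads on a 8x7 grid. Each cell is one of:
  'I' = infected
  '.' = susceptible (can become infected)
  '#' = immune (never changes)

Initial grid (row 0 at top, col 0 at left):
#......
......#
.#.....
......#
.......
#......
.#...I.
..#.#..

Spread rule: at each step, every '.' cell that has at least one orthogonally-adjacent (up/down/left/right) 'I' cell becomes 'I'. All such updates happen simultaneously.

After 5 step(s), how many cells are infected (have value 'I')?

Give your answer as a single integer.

Answer: 26

Derivation:
Step 0 (initial): 1 infected
Step 1: +4 new -> 5 infected
Step 2: +5 new -> 10 infected
Step 3: +6 new -> 16 infected
Step 4: +4 new -> 20 infected
Step 5: +6 new -> 26 infected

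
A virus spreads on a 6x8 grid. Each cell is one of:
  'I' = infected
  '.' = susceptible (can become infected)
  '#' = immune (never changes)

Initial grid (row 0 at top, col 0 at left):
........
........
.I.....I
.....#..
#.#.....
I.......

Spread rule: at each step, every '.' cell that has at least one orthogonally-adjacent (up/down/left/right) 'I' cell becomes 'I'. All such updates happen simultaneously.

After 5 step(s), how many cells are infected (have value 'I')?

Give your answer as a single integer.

Answer: 45

Derivation:
Step 0 (initial): 3 infected
Step 1: +8 new -> 11 infected
Step 2: +13 new -> 24 infected
Step 3: +10 new -> 34 infected
Step 4: +8 new -> 42 infected
Step 5: +3 new -> 45 infected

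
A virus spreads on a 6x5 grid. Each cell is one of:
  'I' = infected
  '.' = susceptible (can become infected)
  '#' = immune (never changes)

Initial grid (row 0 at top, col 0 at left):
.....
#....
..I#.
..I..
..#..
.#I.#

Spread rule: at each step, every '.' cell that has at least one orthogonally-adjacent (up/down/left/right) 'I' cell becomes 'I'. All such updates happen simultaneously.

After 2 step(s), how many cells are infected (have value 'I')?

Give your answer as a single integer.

Step 0 (initial): 3 infected
Step 1: +5 new -> 8 infected
Step 2: +8 new -> 16 infected

Answer: 16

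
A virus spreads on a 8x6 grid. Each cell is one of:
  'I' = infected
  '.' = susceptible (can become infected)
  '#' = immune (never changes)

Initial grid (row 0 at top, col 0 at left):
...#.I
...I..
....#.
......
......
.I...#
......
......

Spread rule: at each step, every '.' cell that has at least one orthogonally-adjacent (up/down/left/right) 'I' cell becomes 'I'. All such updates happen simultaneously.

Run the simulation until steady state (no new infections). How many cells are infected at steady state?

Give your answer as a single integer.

Step 0 (initial): 3 infected
Step 1: +9 new -> 12 infected
Step 2: +12 new -> 24 infected
Step 3: +12 new -> 36 infected
Step 4: +6 new -> 42 infected
Step 5: +2 new -> 44 infected
Step 6: +1 new -> 45 infected
Step 7: +0 new -> 45 infected

Answer: 45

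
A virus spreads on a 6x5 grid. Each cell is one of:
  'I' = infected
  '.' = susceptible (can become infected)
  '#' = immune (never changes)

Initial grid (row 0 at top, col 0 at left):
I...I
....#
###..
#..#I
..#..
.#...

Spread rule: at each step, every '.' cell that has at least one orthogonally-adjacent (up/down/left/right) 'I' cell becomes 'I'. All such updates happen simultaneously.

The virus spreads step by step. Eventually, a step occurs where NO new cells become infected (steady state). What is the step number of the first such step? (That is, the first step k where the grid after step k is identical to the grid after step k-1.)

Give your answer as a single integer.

Answer: 5

Derivation:
Step 0 (initial): 3 infected
Step 1: +5 new -> 8 infected
Step 2: +6 new -> 14 infected
Step 3: +2 new -> 16 infected
Step 4: +1 new -> 17 infected
Step 5: +0 new -> 17 infected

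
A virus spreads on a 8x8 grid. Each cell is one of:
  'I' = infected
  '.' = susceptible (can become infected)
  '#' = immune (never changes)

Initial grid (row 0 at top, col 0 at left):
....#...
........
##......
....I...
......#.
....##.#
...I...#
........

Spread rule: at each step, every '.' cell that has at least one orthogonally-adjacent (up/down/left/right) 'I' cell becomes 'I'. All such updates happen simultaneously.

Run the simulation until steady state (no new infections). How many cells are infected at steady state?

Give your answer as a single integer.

Step 0 (initial): 2 infected
Step 1: +8 new -> 10 infected
Step 2: +12 new -> 22 infected
Step 3: +12 new -> 34 infected
Step 4: +12 new -> 46 infected
Step 5: +6 new -> 52 infected
Step 6: +3 new -> 55 infected
Step 7: +1 new -> 56 infected
Step 8: +0 new -> 56 infected

Answer: 56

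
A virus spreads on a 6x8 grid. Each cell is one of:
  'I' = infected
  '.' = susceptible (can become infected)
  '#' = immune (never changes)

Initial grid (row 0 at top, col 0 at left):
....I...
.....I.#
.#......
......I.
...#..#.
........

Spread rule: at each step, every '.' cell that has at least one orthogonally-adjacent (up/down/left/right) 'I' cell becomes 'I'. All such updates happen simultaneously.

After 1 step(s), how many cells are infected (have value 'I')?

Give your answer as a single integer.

Answer: 11

Derivation:
Step 0 (initial): 3 infected
Step 1: +8 new -> 11 infected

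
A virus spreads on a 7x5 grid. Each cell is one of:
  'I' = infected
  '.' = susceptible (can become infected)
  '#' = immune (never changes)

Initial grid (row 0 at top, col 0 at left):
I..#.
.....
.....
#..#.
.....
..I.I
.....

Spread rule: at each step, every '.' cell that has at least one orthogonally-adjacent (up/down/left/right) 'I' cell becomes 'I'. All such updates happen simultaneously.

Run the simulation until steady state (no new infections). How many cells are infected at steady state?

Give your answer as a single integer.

Answer: 32

Derivation:
Step 0 (initial): 3 infected
Step 1: +8 new -> 11 infected
Step 2: +10 new -> 21 infected
Step 3: +7 new -> 28 infected
Step 4: +3 new -> 31 infected
Step 5: +1 new -> 32 infected
Step 6: +0 new -> 32 infected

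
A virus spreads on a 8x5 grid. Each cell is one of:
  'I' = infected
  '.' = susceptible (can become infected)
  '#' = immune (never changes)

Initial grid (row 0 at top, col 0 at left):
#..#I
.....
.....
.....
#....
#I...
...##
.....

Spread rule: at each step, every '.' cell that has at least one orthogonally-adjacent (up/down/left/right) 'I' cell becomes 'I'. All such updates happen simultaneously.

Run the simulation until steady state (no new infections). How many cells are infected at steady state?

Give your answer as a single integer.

Answer: 34

Derivation:
Step 0 (initial): 2 infected
Step 1: +4 new -> 6 infected
Step 2: +8 new -> 14 infected
Step 3: +10 new -> 24 infected
Step 4: +7 new -> 31 infected
Step 5: +3 new -> 34 infected
Step 6: +0 new -> 34 infected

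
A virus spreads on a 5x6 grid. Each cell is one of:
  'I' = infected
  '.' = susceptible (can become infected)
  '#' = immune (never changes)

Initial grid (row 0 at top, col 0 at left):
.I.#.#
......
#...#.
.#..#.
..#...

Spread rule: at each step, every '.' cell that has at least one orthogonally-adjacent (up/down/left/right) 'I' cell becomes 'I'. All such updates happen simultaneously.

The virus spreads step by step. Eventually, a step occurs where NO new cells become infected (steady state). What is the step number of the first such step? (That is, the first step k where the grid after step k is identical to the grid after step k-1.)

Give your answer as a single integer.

Step 0 (initial): 1 infected
Step 1: +3 new -> 4 infected
Step 2: +3 new -> 7 infected
Step 3: +2 new -> 9 infected
Step 4: +3 new -> 12 infected
Step 5: +3 new -> 15 infected
Step 6: +2 new -> 17 infected
Step 7: +2 new -> 19 infected
Step 8: +1 new -> 20 infected
Step 9: +0 new -> 20 infected

Answer: 9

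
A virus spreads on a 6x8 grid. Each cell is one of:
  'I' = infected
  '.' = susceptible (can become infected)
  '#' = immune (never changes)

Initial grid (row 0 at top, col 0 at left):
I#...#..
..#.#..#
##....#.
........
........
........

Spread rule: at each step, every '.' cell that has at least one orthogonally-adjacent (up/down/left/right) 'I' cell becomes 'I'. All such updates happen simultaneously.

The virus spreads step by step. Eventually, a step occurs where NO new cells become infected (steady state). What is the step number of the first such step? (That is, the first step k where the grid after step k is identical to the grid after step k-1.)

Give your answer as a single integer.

Answer: 3

Derivation:
Step 0 (initial): 1 infected
Step 1: +1 new -> 2 infected
Step 2: +1 new -> 3 infected
Step 3: +0 new -> 3 infected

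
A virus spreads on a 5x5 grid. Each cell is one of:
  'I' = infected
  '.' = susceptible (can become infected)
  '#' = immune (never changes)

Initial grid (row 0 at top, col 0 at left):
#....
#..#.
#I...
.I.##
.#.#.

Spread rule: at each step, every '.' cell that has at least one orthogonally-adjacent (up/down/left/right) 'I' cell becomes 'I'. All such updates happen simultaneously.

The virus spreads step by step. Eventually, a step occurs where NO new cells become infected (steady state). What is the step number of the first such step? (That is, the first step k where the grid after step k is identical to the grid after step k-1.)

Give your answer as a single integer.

Answer: 6

Derivation:
Step 0 (initial): 2 infected
Step 1: +4 new -> 6 infected
Step 2: +5 new -> 11 infected
Step 3: +2 new -> 13 infected
Step 4: +2 new -> 15 infected
Step 5: +1 new -> 16 infected
Step 6: +0 new -> 16 infected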